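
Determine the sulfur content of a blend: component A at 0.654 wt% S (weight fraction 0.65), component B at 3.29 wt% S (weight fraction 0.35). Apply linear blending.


Linear sulfur blending: S_blend = x1*S1 + x2*S2
Contribution 1: 0.65 * 0.654 = 0.4251 wt%
Contribution 2: 0.35 * 3.29 = 1.1515 wt%
S_blend = 0.4251 + 1.1515 = 1.5766

1.5766 wt%


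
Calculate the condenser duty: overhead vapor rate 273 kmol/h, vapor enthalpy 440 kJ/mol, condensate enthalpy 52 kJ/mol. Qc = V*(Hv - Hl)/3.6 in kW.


Qc = 273 * (440 - 52) / 3.6 = 273 * 388 / 3.6 = 29420

29420 kW


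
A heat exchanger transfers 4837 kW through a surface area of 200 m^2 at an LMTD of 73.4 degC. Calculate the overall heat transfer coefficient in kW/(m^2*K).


From Q = U*A*LMTD, U = Q / (A * LMTD)
U = 4837 / (200 * 73.4) = 4837 / 14680 = 0.3295

0.3295 kW/(m^2*K)


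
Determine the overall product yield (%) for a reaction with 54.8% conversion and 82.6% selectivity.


Overall yield = conversion (%) * selectivity (%) / 100
Conversion = 54.8%, Selectivity = 82.6%
Y = 54.8 * 82.6 / 100
= 45.2648 %

45.2648 %


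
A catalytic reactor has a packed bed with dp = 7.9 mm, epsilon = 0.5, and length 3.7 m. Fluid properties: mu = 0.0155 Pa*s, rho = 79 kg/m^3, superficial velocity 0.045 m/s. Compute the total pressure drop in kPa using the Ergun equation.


dp = 7.9 mm = 0.0079 m
Viscous term = 150*0.0155*0.045*(1-0.5)^2 / (0.0079^2*0.5^3) = 3352.83
Inertial term = 1.75*79*0.045^2*(1-0.5) / (0.0079*0.5^3) = 141.75
dP/L = 3352.83 + 141.75 = 3494.58 Pa/m
dP = 3494.58 * 3.7 / 1000 = 12.93 kPa

12.93 kPa


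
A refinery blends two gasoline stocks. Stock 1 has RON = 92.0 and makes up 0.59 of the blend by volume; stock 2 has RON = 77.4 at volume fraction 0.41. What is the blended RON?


Linear blending: RON_blend = sum(vi * RONi)
Contribution 1: 0.59 * 92.0 = 54.28
Contribution 2: 0.41 * 77.4 = 31.734
RON_blend = 54.28 + 31.734 = 86.014

86.014


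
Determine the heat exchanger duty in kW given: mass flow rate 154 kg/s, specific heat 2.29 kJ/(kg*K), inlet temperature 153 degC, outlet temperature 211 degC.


Q = m_dot * cp * delta_T
delta_T = 211 - 153 = 58 K
Q = 154 * 2.29 * 58
= 352.66 * 58
= 20454.28 kW

20454.28 kW


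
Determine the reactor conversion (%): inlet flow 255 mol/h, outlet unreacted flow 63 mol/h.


X = (F_in - F_out) / F_in * 100
Moles reacted = 255 - 63 = 192
X = 192 / 255 * 100
= 0.7529 * 100
= 75.29 %

75.29 %


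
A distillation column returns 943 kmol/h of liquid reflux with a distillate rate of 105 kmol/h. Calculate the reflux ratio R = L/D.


Reflux ratio definition: R = L / D (liquid returned / distillate withdrawn)
L = 943 kmol/h, D = 105 kmol/h
R = 943 / 105 = 8.981

8.981


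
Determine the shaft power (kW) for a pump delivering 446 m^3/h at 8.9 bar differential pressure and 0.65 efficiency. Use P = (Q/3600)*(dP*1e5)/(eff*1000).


Q = 446 / 3600 = 0.123889 m^3/s
P = 0.123889 * (8.9 * 1e5) / 0.65 / 1000 = 169.6

169.6 kW


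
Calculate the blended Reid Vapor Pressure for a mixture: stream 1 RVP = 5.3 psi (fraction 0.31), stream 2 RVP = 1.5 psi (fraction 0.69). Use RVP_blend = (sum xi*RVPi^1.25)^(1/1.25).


Chevron index: RVP_blend = (sum xi*RVPi^1.25)^(1/1.25)
RVP^1.25 terms: 0.31 * 5.3^1.25 + 0.69 * 1.5^1.25 = 3.63833
RVP_blend = 3.63833^(1/1.25) = 2.810

2.810 psi


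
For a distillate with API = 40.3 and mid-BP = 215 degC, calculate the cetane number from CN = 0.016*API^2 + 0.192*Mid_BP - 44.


CN = 0.016 * 40.3^2 + 0.192 * 215 - 44
CN = 25.98544 + 41.28 - 44 = 23.26544

23.26544


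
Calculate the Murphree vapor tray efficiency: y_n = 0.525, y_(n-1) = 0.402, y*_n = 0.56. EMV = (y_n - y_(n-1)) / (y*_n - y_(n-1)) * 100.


Murphree vapor efficiency: EMV = (y_n - y_(n-1)) / (y*_n - y_(n-1)) * 100
EMV = (0.525 - 0.402) / (0.56 - 0.402) * 100 = 0.123 / 0.158 * 100 = 77.85

77.85 %


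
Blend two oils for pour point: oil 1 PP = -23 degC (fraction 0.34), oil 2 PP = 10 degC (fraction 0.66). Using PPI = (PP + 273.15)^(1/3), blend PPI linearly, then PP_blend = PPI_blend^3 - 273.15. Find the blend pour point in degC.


PPI_1 = (-23 + 273.15)^(1/3) = 6.300865
PPI_2 = (10 + 273.15)^(1/3) = 6.566574
PPI_blend = 0.34 * 6.300865 + 0.66 * 6.566574 = 6.476233
PP_blend = 6.476233^3 - 273.15 = 271.6235 - 273.15 = -1.53

-1.53 degC


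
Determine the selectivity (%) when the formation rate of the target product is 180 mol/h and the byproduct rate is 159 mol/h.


Selectivity = desired / (desired + undesired) * 100
Total products = 180 + 159 = 339 mol/h
S = 180 / 339 * 100
= 0.5310 * 100
= 53.10 %

53.10 %


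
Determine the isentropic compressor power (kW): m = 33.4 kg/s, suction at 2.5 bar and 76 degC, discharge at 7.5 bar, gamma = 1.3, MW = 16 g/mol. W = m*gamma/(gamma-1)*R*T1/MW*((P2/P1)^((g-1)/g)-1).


Isentropic work: W = m*(gamma/(gamma-1))*(R*T1/MW)*((P2/P1)^((gamma-1)/gamma) - 1)
T1 = 76 + 273.15 = 349.15 K
Pressure ratio = 7.5 / 2.5 = 3
Exponent = (1.3 - 1)/1.3 = 0.230769
(P2/P1)^exp - 1 = 3^0.230769 - 1 = 0.28856
W = 33.4 * 1.3 / 0.3 * 8.314 * 349.15 / 16 * 0.28856 = 7577

7577 kW


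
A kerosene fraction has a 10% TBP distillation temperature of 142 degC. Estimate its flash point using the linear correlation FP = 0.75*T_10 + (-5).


FP = 0.75 * 142 + (-5) = 101.5

101.5 degC


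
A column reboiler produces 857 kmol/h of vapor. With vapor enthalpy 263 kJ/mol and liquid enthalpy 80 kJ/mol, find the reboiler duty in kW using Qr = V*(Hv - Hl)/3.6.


Qr = 857 * (263 - 80) / 3.6 = 857 * 183 / 3.6 = 43560

43560 kW


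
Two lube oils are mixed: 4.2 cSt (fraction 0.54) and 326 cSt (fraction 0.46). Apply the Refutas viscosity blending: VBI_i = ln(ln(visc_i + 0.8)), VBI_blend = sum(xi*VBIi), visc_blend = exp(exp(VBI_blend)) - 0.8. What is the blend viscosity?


Refutas method: VBN_i = 14.534*ln(ln(visc_i + 0.8)) + 10.975, blended linearly by mass fraction; since VBN is linear in VBI_i = ln(ln(visc_i + 0.8)) and the fractions sum to 1, blend VBI directly: visc = exp(exp(VBI_blend)) - 0.8
VBI_1 = ln(ln(4.2 + 0.8)) = 0.475885
VBI_2 = ln(ln(326 + 0.8)) = 1.75602
VBI_blend = 0.54 * 0.475885 + 0.46 * 1.75602 = 1.06475
visc_blend = exp(exp(1.06475)) - 0.8 = 17.38

17.38 cSt


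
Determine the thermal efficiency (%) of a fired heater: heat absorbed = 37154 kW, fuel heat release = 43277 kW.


Furnace efficiency = Q_absorbed / Q_fuel * 100
= 37154 / 43277 * 100 = 85.85

85.85 %


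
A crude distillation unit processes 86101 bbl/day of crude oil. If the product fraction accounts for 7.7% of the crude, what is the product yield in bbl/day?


Crude throughput = 86101 bbl/day
Fraction yield = 7.7%
yield = throughput * fraction / 100
yield = 86101 * 7.7 / 100 = 6629.777

6629.777 bbl/day


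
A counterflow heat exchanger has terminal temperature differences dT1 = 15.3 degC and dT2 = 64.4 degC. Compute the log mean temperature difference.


LMTD = (dT1 - dT2) / ln(dT1/dT2)
= (15.3 - 64.4) / ln(15.3 / 64.4) = -49.1 / -1.43726 = 34.16

34.16 degC


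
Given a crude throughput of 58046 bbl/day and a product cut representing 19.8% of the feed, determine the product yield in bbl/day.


Crude throughput = 58046 bbl/day
Fraction yield = 19.8%
yield = throughput * fraction / 100
yield = 58046 * 19.8 / 100 = 11493.108

11493.108 bbl/day


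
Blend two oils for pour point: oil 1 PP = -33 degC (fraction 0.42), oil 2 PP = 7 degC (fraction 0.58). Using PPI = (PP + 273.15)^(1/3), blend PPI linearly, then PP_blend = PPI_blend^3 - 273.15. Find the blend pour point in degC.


PPI_1 = (-33 + 273.15)^(1/3) = 6.215759
PPI_2 = (7 + 273.15)^(1/3) = 6.543301
PPI_blend = 0.42 * 6.215759 + 0.58 * 6.543301 = 6.405733
PP_blend = 6.405733^3 - 273.15 = 262.8491 - 273.15 = -10.3

-10.3 degC


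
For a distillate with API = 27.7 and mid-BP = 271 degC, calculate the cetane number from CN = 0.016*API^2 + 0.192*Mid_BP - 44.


CN = 0.016 * 27.7^2 + 0.192 * 271 - 44
CN = 12.27664 + 52.032 - 44 = 20.30864

20.30864


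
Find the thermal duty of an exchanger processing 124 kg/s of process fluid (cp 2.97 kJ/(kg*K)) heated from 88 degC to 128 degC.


Q = m_dot * cp * delta_T
delta_T = 128 - 88 = 40 K
Q = 124 * 2.97 * 40
= 368.28 * 40
= 14731.2 kW

14731.2 kW


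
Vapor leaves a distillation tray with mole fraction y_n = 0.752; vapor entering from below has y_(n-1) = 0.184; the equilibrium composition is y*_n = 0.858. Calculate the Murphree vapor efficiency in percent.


Murphree vapor efficiency: EMV = (y_n - y_(n-1)) / (y*_n - y_(n-1)) * 100
EMV = (0.752 - 0.184) / (0.858 - 0.184) * 100 = 0.568 / 0.674 * 100 = 84.27

84.27 %


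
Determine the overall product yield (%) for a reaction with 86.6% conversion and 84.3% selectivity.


Overall yield = conversion (%) * selectivity (%) / 100
Conversion = 86.6%, Selectivity = 84.3%
Y = 86.6 * 84.3 / 100
= 73.0038 %

73.0038 %


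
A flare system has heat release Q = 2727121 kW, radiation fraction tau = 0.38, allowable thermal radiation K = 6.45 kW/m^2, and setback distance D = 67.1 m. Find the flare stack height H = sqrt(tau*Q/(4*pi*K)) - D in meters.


tau*Q/(4*pi*K) = 0.38 * 2727121 / (4 * pi * 6.45) = 12785.5
sqrt(12785.5) = 113.073
H = 113.073 - 67.1 = 45.97

45.97 m


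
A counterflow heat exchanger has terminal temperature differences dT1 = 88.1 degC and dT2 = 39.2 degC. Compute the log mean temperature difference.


LMTD = (dT1 - dT2) / ln(dT1/dT2)
= (88.1 - 39.2) / ln(88.1 / 39.2) = 48.9 / 0.809796 = 60.39

60.39 degC


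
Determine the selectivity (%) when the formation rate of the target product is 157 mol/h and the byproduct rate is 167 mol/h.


Selectivity = desired / (desired + undesired) * 100
Total products = 157 + 167 = 324 mol/h
S = 157 / 324 * 100
= 0.4846 * 100
= 48.46 %

48.46 %


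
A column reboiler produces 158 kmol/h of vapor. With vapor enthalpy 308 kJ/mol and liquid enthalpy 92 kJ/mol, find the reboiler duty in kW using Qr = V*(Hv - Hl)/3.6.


Qr = 158 * (308 - 92) / 3.6 = 158 * 216 / 3.6 = 9480

9480 kW


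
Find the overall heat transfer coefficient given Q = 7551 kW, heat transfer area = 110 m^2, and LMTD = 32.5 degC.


From Q = U*A*LMTD, U = Q / (A * LMTD)
U = 7551 / (110 * 32.5) = 7551 / 3575 = 2.112

2.112 kW/(m^2*K)


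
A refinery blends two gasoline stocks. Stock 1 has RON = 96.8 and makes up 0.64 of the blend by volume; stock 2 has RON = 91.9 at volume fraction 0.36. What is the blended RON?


Linear blending: RON_blend = sum(vi * RONi)
Contribution 1: 0.64 * 96.8 = 61.952
Contribution 2: 0.36 * 91.9 = 33.084
RON_blend = 61.952 + 33.084 = 95.036

95.036


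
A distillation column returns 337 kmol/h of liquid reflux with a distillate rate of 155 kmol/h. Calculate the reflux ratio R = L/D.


Reflux ratio definition: R = L / D (liquid returned / distillate withdrawn)
L = 337 kmol/h, D = 155 kmol/h
R = 337 / 155 = 2.174

2.174


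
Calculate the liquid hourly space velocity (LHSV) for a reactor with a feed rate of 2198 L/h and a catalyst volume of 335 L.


LHSV = volumetric feed rate / catalyst volume
= 2198 L/h / 335 L
= 6.561 h^-1

6.561 h^-1


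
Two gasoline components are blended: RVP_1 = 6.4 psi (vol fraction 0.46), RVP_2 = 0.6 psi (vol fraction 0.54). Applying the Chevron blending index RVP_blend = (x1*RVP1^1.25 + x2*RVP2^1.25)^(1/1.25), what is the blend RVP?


Chevron index: RVP_blend = (sum xi*RVPi^1.25)^(1/1.25)
RVP^1.25 terms: 0.46 * 6.4^1.25 + 0.54 * 0.6^1.25 = 4.96771
RVP_blend = 4.96771^(1/1.25) = 3.605

3.605 psi


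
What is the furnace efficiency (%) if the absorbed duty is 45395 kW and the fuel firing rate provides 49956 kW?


Furnace efficiency = Q_absorbed / Q_fuel * 100
= 45395 / 49956 * 100 = 90.87

90.87 %


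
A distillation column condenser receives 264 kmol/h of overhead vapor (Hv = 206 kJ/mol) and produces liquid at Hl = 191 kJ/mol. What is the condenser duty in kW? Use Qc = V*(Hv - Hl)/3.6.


Qc = 264 * (206 - 191) / 3.6 = 264 * 15 / 3.6 = 1100

1100 kW


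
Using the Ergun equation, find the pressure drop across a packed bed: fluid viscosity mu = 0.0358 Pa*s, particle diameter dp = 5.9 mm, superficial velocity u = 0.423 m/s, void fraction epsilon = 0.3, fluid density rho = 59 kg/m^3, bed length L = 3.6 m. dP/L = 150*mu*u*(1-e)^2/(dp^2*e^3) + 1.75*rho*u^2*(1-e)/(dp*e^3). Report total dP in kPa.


dp = 5.9 mm = 0.0059 m
Viscous term = 150*0.0358*0.423*(1-0.3)^2 / (0.0059^2*0.3^3) = 1184250
Inertial term = 1.75*59*0.423^2*(1-0.3) / (0.0059*0.3^3) = 81180.7
dP/L = 1184250 + 81180.7 = 1265430 Pa/m
dP = 1265430 * 3.6 / 1000 = 4556 kPa

4556 kPa


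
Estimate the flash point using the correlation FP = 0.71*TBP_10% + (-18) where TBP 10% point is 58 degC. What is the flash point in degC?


FP = 0.71 * 58 + (-18) = 23.18

23.18 degC


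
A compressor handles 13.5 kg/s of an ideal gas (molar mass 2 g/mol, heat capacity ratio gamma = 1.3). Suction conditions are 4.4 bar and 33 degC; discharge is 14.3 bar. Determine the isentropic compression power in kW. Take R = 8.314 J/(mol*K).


Isentropic work: W = m*(gamma/(gamma-1))*(R*T1/MW)*((P2/P1)^((gamma-1)/gamma) - 1)
T1 = 33 + 273.15 = 306.15 K
Pressure ratio = 14.3 / 4.4 = 3.25
Exponent = (1.3 - 1)/1.3 = 0.230769
(P2/P1)^exp - 1 = 3.25^0.230769 - 1 = 0.312583
W = 13.5 * 1.3 / 0.3 * 8.314 * 306.15 / 2 * 0.312583 = 23270

23270 kW


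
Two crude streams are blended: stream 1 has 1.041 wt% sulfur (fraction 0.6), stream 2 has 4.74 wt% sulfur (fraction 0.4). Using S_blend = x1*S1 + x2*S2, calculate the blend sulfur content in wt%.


Linear sulfur blending: S_blend = x1*S1 + x2*S2
Contribution 1: 0.6 * 1.041 = 0.6246 wt%
Contribution 2: 0.4 * 4.74 = 1.896 wt%
S_blend = 0.6246 + 1.896 = 2.5206

2.5206 wt%


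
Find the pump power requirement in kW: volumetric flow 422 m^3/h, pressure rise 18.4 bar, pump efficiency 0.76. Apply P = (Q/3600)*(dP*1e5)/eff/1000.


Q = 422 / 3600 = 0.117222 m^3/s
P = 0.117222 * (18.4 * 1e5) / 0.76 / 1000 = 283.8

283.8 kW


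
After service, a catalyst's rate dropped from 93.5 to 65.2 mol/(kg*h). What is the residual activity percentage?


Activity (%) = (rate_used / rate_fresh) * 100
rate_used = 65.2, rate_fresh = 93.5
= (65.2 / 93.5) * 100
= 0.6973 * 100 = 69.73

69.73 %


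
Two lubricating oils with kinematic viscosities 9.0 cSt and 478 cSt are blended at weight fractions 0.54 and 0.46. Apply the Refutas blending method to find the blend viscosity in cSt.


Refutas method: VBN_i = 14.534*ln(ln(visc_i + 0.8)) + 10.975, blended linearly by mass fraction; since VBN is linear in VBI_i = ln(ln(visc_i + 0.8)) and the fractions sum to 1, blend VBI directly: visc = exp(exp(VBI_blend)) - 0.8
VBI_1 = ln(ln(9.0 + 0.8)) = 0.82522
VBI_2 = ln(ln(478 + 0.8)) = 1.81991
VBI_blend = 0.54 * 0.82522 + 0.46 * 1.81991 = 1.28278
visc_blend = exp(exp(1.28278)) - 0.8 = 36.04

36.04 cSt


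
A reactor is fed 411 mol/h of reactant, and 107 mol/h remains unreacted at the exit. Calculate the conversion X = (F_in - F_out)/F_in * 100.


X = (F_in - F_out) / F_in * 100
Moles reacted = 411 - 107 = 304
X = 304 / 411 * 100
= 0.7397 * 100
= 73.97 %

73.97 %


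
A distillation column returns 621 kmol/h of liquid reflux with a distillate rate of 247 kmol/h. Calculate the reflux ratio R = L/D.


Reflux ratio definition: R = L / D (liquid returned / distillate withdrawn)
L = 621 kmol/h, D = 247 kmol/h
R = 621 / 247 = 2.514

2.514


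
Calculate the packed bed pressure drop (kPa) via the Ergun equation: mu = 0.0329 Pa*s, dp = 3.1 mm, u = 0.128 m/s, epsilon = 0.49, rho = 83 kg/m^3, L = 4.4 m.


dp = 3.1 mm = 0.0031 m
Viscous term = 150*0.0329*0.128*(1-0.49)^2 / (0.0031^2*0.49^3) = 145320
Inertial term = 1.75*83*0.128^2*(1-0.49) / (0.0031*0.49^3) = 3327.79
dP/L = 145320 + 3327.79 = 148648 Pa/m
dP = 148648 * 4.4 / 1000 = 654.1 kPa

654.1 kPa


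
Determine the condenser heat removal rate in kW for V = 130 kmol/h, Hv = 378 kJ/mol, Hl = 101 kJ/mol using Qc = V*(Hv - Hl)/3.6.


Qc = 130 * (378 - 101) / 3.6 = 130 * 277 / 3.6 = 10000

10000 kW


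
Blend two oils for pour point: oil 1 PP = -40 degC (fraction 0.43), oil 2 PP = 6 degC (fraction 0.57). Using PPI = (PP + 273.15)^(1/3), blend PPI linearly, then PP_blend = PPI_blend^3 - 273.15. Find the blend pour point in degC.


PPI_1 = (-40 + 273.15)^(1/3) = 6.15477
PPI_2 = (6 + 273.15)^(1/3) = 6.535506
PPI_blend = 0.43 * 6.15477 + 0.57 * 6.535506 = 6.37179
PP_blend = 6.37179^3 - 273.15 = 258.6928 - 273.15 = -14.46

-14.46 degC


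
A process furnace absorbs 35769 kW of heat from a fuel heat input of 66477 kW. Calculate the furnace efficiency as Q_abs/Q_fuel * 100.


Furnace efficiency = Q_absorbed / Q_fuel * 100
= 35769 / 66477 * 100 = 53.81

53.81 %


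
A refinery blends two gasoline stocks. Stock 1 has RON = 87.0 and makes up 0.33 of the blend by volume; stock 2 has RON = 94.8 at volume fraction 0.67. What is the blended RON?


Linear blending: RON_blend = sum(vi * RONi)
Contribution 1: 0.33 * 87.0 = 28.71
Contribution 2: 0.67 * 94.8 = 63.516
RON_blend = 28.71 + 63.516 = 92.226

92.226


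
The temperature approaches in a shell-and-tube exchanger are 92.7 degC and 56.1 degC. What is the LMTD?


LMTD = (dT1 - dT2) / ln(dT1/dT2)
= (92.7 - 56.1) / ln(92.7 / 56.1) = 36.6 / 0.502233 = 72.87

72.87 degC


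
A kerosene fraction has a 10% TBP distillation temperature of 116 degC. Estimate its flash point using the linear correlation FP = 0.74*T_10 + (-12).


FP = 0.74 * 116 + (-12) = 73.84

73.84 degC


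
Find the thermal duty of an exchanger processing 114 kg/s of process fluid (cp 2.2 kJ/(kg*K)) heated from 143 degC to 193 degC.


Q = m_dot * cp * delta_T
delta_T = 193 - 143 = 50 K
Q = 114 * 2.2 * 50
= 250.8 * 50
= 12540 kW

12540 kW


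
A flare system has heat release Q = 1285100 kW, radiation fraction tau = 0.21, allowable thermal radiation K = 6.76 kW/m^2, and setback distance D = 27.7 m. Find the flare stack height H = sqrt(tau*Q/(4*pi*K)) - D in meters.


tau*Q/(4*pi*K) = 0.21 * 1285100 / (4 * pi * 6.76) = 3176.87
sqrt(3176.87) = 56.3637
H = 56.3637 - 27.7 = 28.66

28.66 m


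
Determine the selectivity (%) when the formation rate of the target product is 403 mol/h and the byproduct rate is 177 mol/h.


Selectivity = desired / (desired + undesired) * 100
Total products = 403 + 177 = 580 mol/h
S = 403 / 580 * 100
= 0.6948 * 100
= 69.48 %

69.48 %


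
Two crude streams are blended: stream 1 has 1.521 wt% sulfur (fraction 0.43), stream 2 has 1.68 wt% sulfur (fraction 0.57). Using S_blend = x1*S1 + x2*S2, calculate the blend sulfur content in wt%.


Linear sulfur blending: S_blend = x1*S1 + x2*S2
Contribution 1: 0.43 * 1.521 = 0.65403 wt%
Contribution 2: 0.57 * 1.68 = 0.9576 wt%
S_blend = 0.65403 + 0.9576 = 1.61163

1.61163 wt%


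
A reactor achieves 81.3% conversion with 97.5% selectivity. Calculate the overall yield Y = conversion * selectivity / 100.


Overall yield = conversion (%) * selectivity (%) / 100
Conversion = 81.3%, Selectivity = 97.5%
Y = 81.3 * 97.5 / 100
= 79.2675 %

79.2675 %


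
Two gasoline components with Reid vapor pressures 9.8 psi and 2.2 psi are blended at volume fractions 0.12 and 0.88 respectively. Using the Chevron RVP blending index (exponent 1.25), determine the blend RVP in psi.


Chevron index: RVP_blend = (sum xi*RVPi^1.25)^(1/1.25)
RVP^1.25 terms: 0.12 * 9.8^1.25 + 0.88 * 2.2^1.25 = 4.43854
RVP_blend = 4.43854^(1/1.25) = 3.295

3.295 psi


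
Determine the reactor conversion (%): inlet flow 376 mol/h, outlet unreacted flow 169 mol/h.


X = (F_in - F_out) / F_in * 100
Moles reacted = 376 - 169 = 207
X = 207 / 376 * 100
= 0.5505 * 100
= 55.05 %

55.05 %


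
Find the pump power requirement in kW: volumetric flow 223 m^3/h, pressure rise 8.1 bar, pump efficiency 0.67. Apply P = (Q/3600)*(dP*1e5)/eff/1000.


Q = 223 / 3600 = 0.0619444 m^3/s
P = 0.0619444 * (8.1 * 1e5) / 0.67 / 1000 = 74.89

74.89 kW


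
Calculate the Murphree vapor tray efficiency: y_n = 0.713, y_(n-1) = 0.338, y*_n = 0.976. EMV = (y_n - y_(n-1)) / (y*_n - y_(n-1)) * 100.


Murphree vapor efficiency: EMV = (y_n - y_(n-1)) / (y*_n - y_(n-1)) * 100
EMV = (0.713 - 0.338) / (0.976 - 0.338) * 100 = 0.375 / 0.638 * 100 = 58.78

58.78 %


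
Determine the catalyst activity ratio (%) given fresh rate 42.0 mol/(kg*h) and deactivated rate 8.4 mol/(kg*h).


Activity (%) = (rate_used / rate_fresh) * 100
rate_used = 8.4, rate_fresh = 42.0
= (8.4 / 42.0) * 100
= 0.2000 * 100 = 20.00

20.00 %


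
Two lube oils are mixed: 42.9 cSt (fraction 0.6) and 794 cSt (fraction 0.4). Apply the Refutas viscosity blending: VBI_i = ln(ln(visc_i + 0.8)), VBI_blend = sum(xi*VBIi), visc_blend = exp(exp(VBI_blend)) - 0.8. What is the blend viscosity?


Refutas method: VBN_i = 14.534*ln(ln(visc_i + 0.8)) + 10.975, blended linearly by mass fraction; since VBN is linear in VBI_i = ln(ln(visc_i + 0.8)) and the fractions sum to 1, blend VBI directly: visc = exp(exp(VBI_blend)) - 0.8
VBI_1 = ln(ln(42.9 + 0.8)) = 1.32902
VBI_2 = ln(ln(794 + 0.8)) = 1.89883
VBI_blend = 0.6 * 1.32902 + 0.4 * 1.89883 = 1.55694
visc_blend = exp(exp(1.55694)) - 0.8 = 114.1

114.1 cSt


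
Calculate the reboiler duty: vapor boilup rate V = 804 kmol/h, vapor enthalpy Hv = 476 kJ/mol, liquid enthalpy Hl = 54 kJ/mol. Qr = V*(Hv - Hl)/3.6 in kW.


Qr = 804 * (476 - 54) / 3.6 = 804 * 422 / 3.6 = 94250

94250 kW


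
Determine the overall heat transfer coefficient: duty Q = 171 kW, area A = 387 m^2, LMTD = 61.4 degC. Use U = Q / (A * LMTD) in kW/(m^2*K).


From Q = U*A*LMTD, U = Q / (A * LMTD)
U = 171 / (387 * 61.4) = 171 / 23761.8 = 0.007196

0.007196 kW/(m^2*K)


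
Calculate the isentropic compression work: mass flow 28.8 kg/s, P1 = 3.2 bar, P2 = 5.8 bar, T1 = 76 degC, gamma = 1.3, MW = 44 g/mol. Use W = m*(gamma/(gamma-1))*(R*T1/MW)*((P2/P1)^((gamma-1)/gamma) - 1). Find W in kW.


Isentropic work: W = m*(gamma/(gamma-1))*(R*T1/MW)*((P2/P1)^((gamma-1)/gamma) - 1)
T1 = 76 + 273.15 = 349.15 K
Pressure ratio = 5.8 / 3.2 = 1.8125
Exponent = (1.3 - 1)/1.3 = 0.230769
(P2/P1)^exp - 1 = 1.8125^0.230769 - 1 = 0.147103
W = 28.8 * 1.3 / 0.3 * 8.314 * 349.15 / 44 * 0.147103 = 1211

1211 kW


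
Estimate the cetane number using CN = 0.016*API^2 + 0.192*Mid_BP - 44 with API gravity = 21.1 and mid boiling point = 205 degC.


CN = 0.016 * 21.1^2 + 0.192 * 205 - 44
CN = 7.12336 + 39.36 - 44 = 2.48336

2.48336


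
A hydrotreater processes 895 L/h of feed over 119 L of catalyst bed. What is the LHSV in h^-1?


LHSV = volumetric feed rate / catalyst volume
= 895 L/h / 119 L
= 7.521 h^-1

7.521 h^-1


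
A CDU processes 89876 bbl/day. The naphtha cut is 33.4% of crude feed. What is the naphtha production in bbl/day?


Crude throughput = 89876 bbl/day
Fraction yield = 33.4%
yield = throughput * fraction / 100
yield = 89876 * 33.4 / 100 = 30018.584

30018.584 bbl/day


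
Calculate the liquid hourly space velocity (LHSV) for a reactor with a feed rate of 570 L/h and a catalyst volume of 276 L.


LHSV = volumetric feed rate / catalyst volume
= 570 L/h / 276 L
= 2.065 h^-1

2.065 h^-1


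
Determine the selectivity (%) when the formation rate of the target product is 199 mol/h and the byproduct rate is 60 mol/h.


Selectivity = desired / (desired + undesired) * 100
Total products = 199 + 60 = 259 mol/h
S = 199 / 259 * 100
= 0.7683 * 100
= 76.83 %

76.83 %


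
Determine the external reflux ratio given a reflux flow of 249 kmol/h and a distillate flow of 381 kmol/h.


Reflux ratio definition: R = L / D (liquid returned / distillate withdrawn)
L = 249 kmol/h, D = 381 kmol/h
R = 249 / 381 = 0.6535

0.6535


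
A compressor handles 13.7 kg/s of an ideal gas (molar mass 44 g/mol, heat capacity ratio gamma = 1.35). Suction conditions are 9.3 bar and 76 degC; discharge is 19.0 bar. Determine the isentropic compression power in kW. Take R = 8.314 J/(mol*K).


Isentropic work: W = m*(gamma/(gamma-1))*(R*T1/MW)*((P2/P1)^((gamma-1)/gamma) - 1)
T1 = 76 + 273.15 = 349.15 K
Pressure ratio = 19.0 / 9.3 = 2.04301
Exponent = (1.35 - 1)/1.35 = 0.259259
(P2/P1)^exp - 1 = 2.04301^0.259259 - 1 = 0.203484
W = 13.7 * 1.35 / 0.35 * 8.314 * 349.15 / 44 * 0.203484 = 709.4

709.4 kW


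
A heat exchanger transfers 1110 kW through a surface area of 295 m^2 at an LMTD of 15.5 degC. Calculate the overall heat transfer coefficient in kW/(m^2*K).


From Q = U*A*LMTD, U = Q / (A * LMTD)
U = 1110 / (295 * 15.5) = 1110 / 4572.5 = 0.2428

0.2428 kW/(m^2*K)


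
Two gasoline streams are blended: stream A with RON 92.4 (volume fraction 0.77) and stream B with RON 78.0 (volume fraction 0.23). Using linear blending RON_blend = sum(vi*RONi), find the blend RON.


Linear blending: RON_blend = sum(vi * RONi)
Contribution 1: 0.77 * 92.4 = 71.148
Contribution 2: 0.23 * 78.0 = 17.94
RON_blend = 71.148 + 17.94 = 89.088

89.088


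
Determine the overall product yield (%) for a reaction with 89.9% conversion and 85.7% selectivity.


Overall yield = conversion (%) * selectivity (%) / 100
Conversion = 89.9%, Selectivity = 85.7%
Y = 89.9 * 85.7 / 100
= 77.0443 %

77.0443 %


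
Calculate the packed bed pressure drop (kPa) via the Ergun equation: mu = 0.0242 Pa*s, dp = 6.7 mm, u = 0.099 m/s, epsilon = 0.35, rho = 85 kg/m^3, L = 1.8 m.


dp = 6.7 mm = 0.0067 m
Viscous term = 150*0.0242*0.099*(1-0.35)^2 / (0.0067^2*0.35^3) = 78888.7
Inertial term = 1.75*85*0.099^2*(1-0.35) / (0.0067*0.35^3) = 3298.84
dP/L = 78888.7 + 3298.84 = 82187.5 Pa/m
dP = 82187.5 * 1.8 / 1000 = 147.9 kPa

147.9 kPa


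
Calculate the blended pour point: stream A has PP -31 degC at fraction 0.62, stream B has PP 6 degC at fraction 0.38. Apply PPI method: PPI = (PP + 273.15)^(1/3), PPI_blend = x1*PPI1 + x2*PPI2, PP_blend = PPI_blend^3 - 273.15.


PPI_1 = (-31 + 273.15)^(1/3) = 6.232967
PPI_2 = (6 + 273.15)^(1/3) = 6.535506
PPI_blend = 0.62 * 6.232967 + 0.38 * 6.535506 = 6.347932
PP_blend = 6.347932^3 - 273.15 = 255.7978 - 273.15 = -17.35

-17.35 degC


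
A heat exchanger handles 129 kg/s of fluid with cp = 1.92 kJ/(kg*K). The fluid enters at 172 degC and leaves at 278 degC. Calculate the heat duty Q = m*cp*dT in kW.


Q = m_dot * cp * delta_T
delta_T = 278 - 172 = 106 K
Q = 129 * 1.92 * 106
= 247.68 * 106
= 26254.08 kW

26254.08 kW


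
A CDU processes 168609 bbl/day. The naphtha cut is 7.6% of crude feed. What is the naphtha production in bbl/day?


Crude throughput = 168609 bbl/day
Fraction yield = 7.6%
yield = throughput * fraction / 100
yield = 168609 * 7.6 / 100 = 12814.284

12814.284 bbl/day


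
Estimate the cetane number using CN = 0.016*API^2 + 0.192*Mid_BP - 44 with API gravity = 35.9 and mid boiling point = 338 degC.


CN = 0.016 * 35.9^2 + 0.192 * 338 - 44
CN = 20.62096 + 64.896 - 44 = 41.51696

41.51696


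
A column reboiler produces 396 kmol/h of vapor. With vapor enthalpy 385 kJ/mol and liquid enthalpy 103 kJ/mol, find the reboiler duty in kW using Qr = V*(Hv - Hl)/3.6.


Qr = 396 * (385 - 103) / 3.6 = 396 * 282 / 3.6 = 31020

31020 kW


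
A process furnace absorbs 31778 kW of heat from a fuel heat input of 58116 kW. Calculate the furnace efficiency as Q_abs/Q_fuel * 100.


Furnace efficiency = Q_absorbed / Q_fuel * 100
= 31778 / 58116 * 100 = 54.68

54.68 %


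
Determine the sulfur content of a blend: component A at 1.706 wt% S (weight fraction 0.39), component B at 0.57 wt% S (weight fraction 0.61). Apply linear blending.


Linear sulfur blending: S_blend = x1*S1 + x2*S2
Contribution 1: 0.39 * 1.706 = 0.66534 wt%
Contribution 2: 0.61 * 0.57 = 0.3477 wt%
S_blend = 0.66534 + 0.3477 = 1.01304

1.01304 wt%


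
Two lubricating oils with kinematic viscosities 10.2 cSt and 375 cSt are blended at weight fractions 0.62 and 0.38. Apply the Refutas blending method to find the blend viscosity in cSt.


Refutas method: VBN_i = 14.534*ln(ln(visc_i + 0.8)) + 10.975, blended linearly by mass fraction; since VBN is linear in VBI_i = ln(ln(visc_i + 0.8)) and the fractions sum to 1, blend VBI directly: visc = exp(exp(VBI_blend)) - 0.8
VBI_1 = ln(ln(10.2 + 0.8)) = 0.874591
VBI_2 = ln(ln(375 + 0.8)) = 1.77987
VBI_blend = 0.62 * 0.874591 + 0.38 * 1.77987 = 1.2186
visc_blend = exp(exp(1.2186)) - 0.8 = 28.64

28.64 cSt


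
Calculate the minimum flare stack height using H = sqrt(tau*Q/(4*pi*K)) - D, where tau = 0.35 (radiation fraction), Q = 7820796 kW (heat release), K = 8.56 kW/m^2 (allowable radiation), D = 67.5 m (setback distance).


tau*Q/(4*pi*K) = 0.35 * 7820796 / (4 * pi * 8.56) = 25446.9
sqrt(25446.9) = 159.521
H = 159.521 - 67.5 = 92.02

92.02 m


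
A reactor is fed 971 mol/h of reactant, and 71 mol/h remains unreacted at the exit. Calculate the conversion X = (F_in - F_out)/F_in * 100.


X = (F_in - F_out) / F_in * 100
Moles reacted = 971 - 71 = 900
X = 900 / 971 * 100
= 0.9269 * 100
= 92.69 %

92.69 %


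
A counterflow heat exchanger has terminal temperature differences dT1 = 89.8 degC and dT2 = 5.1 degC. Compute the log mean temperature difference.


LMTD = (dT1 - dT2) / ln(dT1/dT2)
= (89.8 - 5.1) / ln(89.8 / 5.1) = 84.7 / 2.86834 = 29.53

29.53 degC


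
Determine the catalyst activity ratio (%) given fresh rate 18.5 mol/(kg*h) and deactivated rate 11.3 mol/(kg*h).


Activity (%) = (rate_used / rate_fresh) * 100
rate_used = 11.3, rate_fresh = 18.5
= (11.3 / 18.5) * 100
= 0.6108 * 100 = 61.08

61.08 %


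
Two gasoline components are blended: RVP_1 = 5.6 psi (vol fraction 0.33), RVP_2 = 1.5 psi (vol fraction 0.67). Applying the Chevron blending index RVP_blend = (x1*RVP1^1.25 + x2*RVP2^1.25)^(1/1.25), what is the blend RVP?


Chevron index: RVP_blend = (sum xi*RVPi^1.25)^(1/1.25)
RVP^1.25 terms: 0.33 * 5.6^1.25 + 0.67 * 1.5^1.25 = 3.95503
RVP_blend = 3.95503^(1/1.25) = 3.004

3.004 psi


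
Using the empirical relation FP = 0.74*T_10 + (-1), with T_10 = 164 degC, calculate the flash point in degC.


FP = 0.74 * 164 + (-1) = 120.36

120.36 degC


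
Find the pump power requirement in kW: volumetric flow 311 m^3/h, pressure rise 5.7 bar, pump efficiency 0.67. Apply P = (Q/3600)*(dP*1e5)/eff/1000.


Q = 311 / 3600 = 0.0863889 m^3/s
P = 0.0863889 * (5.7 * 1e5) / 0.67 / 1000 = 73.50

73.50 kW


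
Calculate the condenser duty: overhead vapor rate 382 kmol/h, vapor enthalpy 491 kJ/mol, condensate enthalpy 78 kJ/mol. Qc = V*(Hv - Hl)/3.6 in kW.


Qc = 382 * (491 - 78) / 3.6 = 382 * 413 / 3.6 = 43820

43820 kW


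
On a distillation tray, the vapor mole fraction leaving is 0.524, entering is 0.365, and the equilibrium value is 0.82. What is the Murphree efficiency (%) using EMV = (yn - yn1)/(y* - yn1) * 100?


Murphree vapor efficiency: EMV = (y_n - y_(n-1)) / (y*_n - y_(n-1)) * 100
EMV = (0.524 - 0.365) / (0.82 - 0.365) * 100 = 0.159 / 0.455 * 100 = 34.95

34.95 %


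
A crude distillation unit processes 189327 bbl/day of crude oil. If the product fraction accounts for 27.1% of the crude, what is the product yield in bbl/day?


Crude throughput = 189327 bbl/day
Fraction yield = 27.1%
yield = throughput * fraction / 100
yield = 189327 * 27.1 / 100 = 51307.617

51307.617 bbl/day


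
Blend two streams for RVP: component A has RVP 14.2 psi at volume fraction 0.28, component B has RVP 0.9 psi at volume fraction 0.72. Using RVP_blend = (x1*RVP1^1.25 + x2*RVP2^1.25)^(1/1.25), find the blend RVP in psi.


Chevron index: RVP_blend = (sum xi*RVPi^1.25)^(1/1.25)
RVP^1.25 terms: 0.28 * 14.2^1.25 + 0.72 * 0.9^1.25 = 8.3494
RVP_blend = 8.3494^(1/1.25) = 5.462

5.462 psi


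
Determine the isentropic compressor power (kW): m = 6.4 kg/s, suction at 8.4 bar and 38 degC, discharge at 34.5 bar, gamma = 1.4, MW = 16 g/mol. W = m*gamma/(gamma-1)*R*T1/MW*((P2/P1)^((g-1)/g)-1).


Isentropic work: W = m*(gamma/(gamma-1))*(R*T1/MW)*((P2/P1)^((gamma-1)/gamma) - 1)
T1 = 38 + 273.15 = 311.15 K
Pressure ratio = 34.5 / 8.4 = 4.10714
Exponent = (1.4 - 1)/1.4 = 0.285714
(P2/P1)^exp - 1 = 4.10714^0.285714 - 1 = 0.497259
W = 6.4 * 1.4 / 0.4 * 8.314 * 311.15 / 16 * 0.497259 = 1801

1801 kW


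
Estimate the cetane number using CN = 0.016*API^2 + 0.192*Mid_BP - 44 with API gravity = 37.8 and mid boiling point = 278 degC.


CN = 0.016 * 37.8^2 + 0.192 * 278 - 44
CN = 22.86144 + 53.376 - 44 = 32.23744

32.23744


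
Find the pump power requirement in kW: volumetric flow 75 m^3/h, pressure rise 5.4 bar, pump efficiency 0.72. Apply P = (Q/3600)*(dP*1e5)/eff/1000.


Q = 75 / 3600 = 0.0208333 m^3/s
P = 0.0208333 * (5.4 * 1e5) / 0.72 / 1000 = 15.62

15.62 kW


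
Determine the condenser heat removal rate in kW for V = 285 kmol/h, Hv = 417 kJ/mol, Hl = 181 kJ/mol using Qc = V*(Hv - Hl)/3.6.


Qc = 285 * (417 - 181) / 3.6 = 285 * 236 / 3.6 = 18680

18680 kW


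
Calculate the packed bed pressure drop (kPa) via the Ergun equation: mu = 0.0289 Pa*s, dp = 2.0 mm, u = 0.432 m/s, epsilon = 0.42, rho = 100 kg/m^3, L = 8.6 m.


dp = 2.0 mm = 0.002 m
Viscous term = 150*0.0289*0.432*(1-0.42)^2 / (0.002^2*0.42^3) = 2125790
Inertial term = 1.75*100*0.432^2*(1-0.42) / (0.002*0.42^3) = 127837
dP/L = 2125790 + 127837 = 2253630 Pa/m
dP = 2253630 * 8.6 / 1000 = 19380 kPa

19380 kPa


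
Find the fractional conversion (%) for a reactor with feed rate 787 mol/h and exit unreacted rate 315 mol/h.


X = (F_in - F_out) / F_in * 100
Moles reacted = 787 - 315 = 472
X = 472 / 787 * 100
= 0.5997 * 100
= 59.97 %

59.97 %


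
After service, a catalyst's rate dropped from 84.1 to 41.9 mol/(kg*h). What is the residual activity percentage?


Activity (%) = (rate_used / rate_fresh) * 100
rate_used = 41.9, rate_fresh = 84.1
= (41.9 / 84.1) * 100
= 0.4982 * 100 = 49.82

49.82 %


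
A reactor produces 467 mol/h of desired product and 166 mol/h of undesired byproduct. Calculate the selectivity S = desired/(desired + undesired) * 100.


Selectivity = desired / (desired + undesired) * 100
Total products = 467 + 166 = 633 mol/h
S = 467 / 633 * 100
= 0.7378 * 100
= 73.78 %

73.78 %


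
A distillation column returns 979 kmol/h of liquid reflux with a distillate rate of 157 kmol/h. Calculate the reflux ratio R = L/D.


Reflux ratio definition: R = L / D (liquid returned / distillate withdrawn)
L = 979 kmol/h, D = 157 kmol/h
R = 979 / 157 = 6.236

6.236


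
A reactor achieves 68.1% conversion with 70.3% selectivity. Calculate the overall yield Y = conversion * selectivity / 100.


Overall yield = conversion (%) * selectivity (%) / 100
Conversion = 68.1%, Selectivity = 70.3%
Y = 68.1 * 70.3 / 100
= 47.8743 %

47.8743 %


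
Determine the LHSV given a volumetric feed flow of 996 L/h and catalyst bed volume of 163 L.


LHSV = volumetric feed rate / catalyst volume
= 996 L/h / 163 L
= 6.110 h^-1

6.110 h^-1


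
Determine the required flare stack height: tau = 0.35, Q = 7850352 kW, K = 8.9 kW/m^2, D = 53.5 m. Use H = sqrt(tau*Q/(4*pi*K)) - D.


tau*Q/(4*pi*K) = 0.35 * 7850352 / (4 * pi * 8.9) = 24567.3
sqrt(24567.3) = 156.74
H = 156.74 - 53.5 = 103.2

103.2 m


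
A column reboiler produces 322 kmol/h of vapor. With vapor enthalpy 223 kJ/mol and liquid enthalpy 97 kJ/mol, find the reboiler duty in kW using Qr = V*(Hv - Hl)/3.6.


Qr = 322 * (223 - 97) / 3.6 = 322 * 126 / 3.6 = 11270

11270 kW


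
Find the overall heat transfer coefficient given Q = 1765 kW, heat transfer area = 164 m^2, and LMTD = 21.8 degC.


From Q = U*A*LMTD, U = Q / (A * LMTD)
U = 1765 / (164 * 21.8) = 1765 / 3575.2 = 0.4937

0.4937 kW/(m^2*K)


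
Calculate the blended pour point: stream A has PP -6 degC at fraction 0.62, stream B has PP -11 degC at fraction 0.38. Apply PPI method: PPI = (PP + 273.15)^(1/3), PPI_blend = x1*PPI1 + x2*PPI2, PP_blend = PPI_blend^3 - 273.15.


PPI_1 = (-6 + 273.15)^(1/3) = 6.440482
PPI_2 = (-11 + 273.15)^(1/3) = 6.400049
PPI_blend = 0.62 * 6.440482 + 0.38 * 6.400049 = 6.425117
PP_blend = 6.425117^3 - 273.15 = 265.2425 - 273.15 = -7.91

-7.91 degC


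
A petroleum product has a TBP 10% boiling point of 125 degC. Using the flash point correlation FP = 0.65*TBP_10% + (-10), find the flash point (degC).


FP = 0.65 * 125 + (-10) = 71.25

71.25 degC


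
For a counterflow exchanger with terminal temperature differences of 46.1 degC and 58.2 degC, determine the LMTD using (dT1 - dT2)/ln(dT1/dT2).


LMTD = (dT1 - dT2) / ln(dT1/dT2)
= (46.1 - 58.2) / ln(46.1 / 58.2) = -12.1 / -0.233072 = 51.92

51.92 degC


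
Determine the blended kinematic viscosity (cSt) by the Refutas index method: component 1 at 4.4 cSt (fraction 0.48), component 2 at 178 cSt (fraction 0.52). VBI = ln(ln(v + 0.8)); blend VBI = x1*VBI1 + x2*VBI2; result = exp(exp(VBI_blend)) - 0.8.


Refutas method: VBN_i = 14.534*ln(ln(visc_i + 0.8)) + 10.975, blended linearly by mass fraction; since VBN is linear in VBI_i = ln(ln(visc_i + 0.8)) and the fractions sum to 1, blend VBI directly: visc = exp(exp(VBI_blend)) - 0.8
VBI_1 = ln(ln(4.4 + 0.8)) = 0.499962
VBI_2 = ln(ln(178 + 0.8)) = 1.64601
VBI_blend = 0.48 * 0.499962 + 0.52 * 1.64601 = 1.09591
visc_blend = exp(exp(1.09591)) - 0.8 = 19.12

19.12 cSt


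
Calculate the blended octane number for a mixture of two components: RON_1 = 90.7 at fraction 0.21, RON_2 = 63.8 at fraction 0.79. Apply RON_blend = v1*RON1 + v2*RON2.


Linear blending: RON_blend = sum(vi * RONi)
Contribution 1: 0.21 * 90.7 = 19.047
Contribution 2: 0.79 * 63.8 = 50.402
RON_blend = 19.047 + 50.402 = 69.449

69.449


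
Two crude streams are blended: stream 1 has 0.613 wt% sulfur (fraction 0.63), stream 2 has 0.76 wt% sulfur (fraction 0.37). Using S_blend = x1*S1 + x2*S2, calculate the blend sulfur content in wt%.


Linear sulfur blending: S_blend = x1*S1 + x2*S2
Contribution 1: 0.63 * 0.613 = 0.38619 wt%
Contribution 2: 0.37 * 0.76 = 0.2812 wt%
S_blend = 0.38619 + 0.2812 = 0.66739

0.66739 wt%


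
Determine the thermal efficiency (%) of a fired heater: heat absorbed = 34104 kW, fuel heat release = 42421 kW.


Furnace efficiency = Q_absorbed / Q_fuel * 100
= 34104 / 42421 * 100 = 80.39

80.39 %


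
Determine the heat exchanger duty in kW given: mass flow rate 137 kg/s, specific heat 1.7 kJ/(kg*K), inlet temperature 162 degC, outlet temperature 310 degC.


Q = m_dot * cp * delta_T
delta_T = 310 - 162 = 148 K
Q = 137 * 1.7 * 148
= 232.9 * 148
= 34469.2 kW

34469.2 kW


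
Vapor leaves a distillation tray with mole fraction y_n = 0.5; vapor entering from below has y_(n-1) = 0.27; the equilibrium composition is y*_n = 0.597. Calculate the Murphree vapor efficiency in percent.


Murphree vapor efficiency: EMV = (y_n - y_(n-1)) / (y*_n - y_(n-1)) * 100
EMV = (0.5 - 0.27) / (0.597 - 0.27) * 100 = 0.23 / 0.327 * 100 = 70.34

70.34 %


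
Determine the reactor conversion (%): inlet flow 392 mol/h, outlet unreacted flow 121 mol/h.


X = (F_in - F_out) / F_in * 100
Moles reacted = 392 - 121 = 271
X = 271 / 392 * 100
= 0.6913 * 100
= 69.13 %

69.13 %


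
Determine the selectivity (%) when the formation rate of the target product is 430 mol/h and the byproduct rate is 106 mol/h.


Selectivity = desired / (desired + undesired) * 100
Total products = 430 + 106 = 536 mol/h
S = 430 / 536 * 100
= 0.8022 * 100
= 80.22 %

80.22 %


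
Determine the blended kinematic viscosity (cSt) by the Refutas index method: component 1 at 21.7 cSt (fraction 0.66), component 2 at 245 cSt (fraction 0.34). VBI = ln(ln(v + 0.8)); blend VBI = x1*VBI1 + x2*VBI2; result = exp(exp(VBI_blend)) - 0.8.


Refutas method: VBN_i = 14.534*ln(ln(visc_i + 0.8)) + 10.975, blended linearly by mass fraction; since VBN is linear in VBI_i = ln(ln(visc_i + 0.8)) and the fractions sum to 1, blend VBI directly: visc = exp(exp(VBI_blend)) - 0.8
VBI_1 = ln(ln(21.7 + 0.8)) = 1.13575
VBI_2 = ln(ln(245 + 0.8)) = 1.70557
VBI_blend = 0.66 * 1.13575 + 0.34 * 1.70557 = 1.32949
visc_blend = exp(exp(1.32949)) - 0.8 = 42.98

42.98 cSt


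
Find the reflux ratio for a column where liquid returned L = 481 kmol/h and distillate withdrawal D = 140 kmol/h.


Reflux ratio definition: R = L / D (liquid returned / distillate withdrawn)
L = 481 kmol/h, D = 140 kmol/h
R = 481 / 140 = 3.436

3.436
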